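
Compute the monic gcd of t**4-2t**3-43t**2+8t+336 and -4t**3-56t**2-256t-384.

t**2+8t+16

Repeated division with remainder:
  t**4-2t**3-43t**2+8t+336 = (-(1/4)t+4)(-4t**3-56t**2-256t-384) + (117t**2+936t+1872)
  -4t**3-56t**2-256t-384 = (-(4/117)t-8/39)(117t**2+936t+1872) + (0)
Last nonzero remainder: 117t**2+936t+1872. Dividing through by 117 gives the monic gcd t**2+8t+16.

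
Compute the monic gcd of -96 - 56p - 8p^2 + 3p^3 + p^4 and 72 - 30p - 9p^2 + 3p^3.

By polynomial division,
  p^4 + 3p^3 - 8p^2 - 56p - 96 = ((1/3)p + 2)(3p^3 - 9p^2 - 30p + 72) + (20p^2 - 20p - 240)
  3p^3 - 9p^2 - 30p + 72 = ((3/20)p - 3/10)(20p^2 - 20p - 240) + (0)
Last nonzero remainder: 20p^2 - 20p - 240. Dividing through by 20 gives the monic gcd p^2 - p - 12.

-12 - p + p^2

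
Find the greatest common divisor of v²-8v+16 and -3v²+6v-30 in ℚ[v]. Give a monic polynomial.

Repeated division with remainder:
  v²-8v+16 = (-1/3)(-3v²+6v-30) + (-6v+6)
  -3v²+6v-30 = ((1/2)v-1/2)(-6v+6) + (-27)
  -6v+6 = ((2/9)v-2/9)(-27) + (0)
The last nonzero remainder is the constant -27, so the polynomials are coprime and gcd = 1.

1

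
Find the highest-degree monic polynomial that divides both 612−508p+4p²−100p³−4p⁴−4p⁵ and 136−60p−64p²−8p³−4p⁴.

Apply the Euclidean algorithm:
  −4p⁵−4p⁴−100p³+4p²−508p+612 = (p−1)(−4p⁴−8p³−64p²−60p+136) + (−44p³−704p+748)
  −4p⁴−8p³−64p²−60p+136 = ((1/11)p+2/11)(−44p³−704p+748) + (0)
Last nonzero remainder: −44p³−704p+748. Dividing through by −44 gives the monic gcd p³+16p−17.

−17+16p+p³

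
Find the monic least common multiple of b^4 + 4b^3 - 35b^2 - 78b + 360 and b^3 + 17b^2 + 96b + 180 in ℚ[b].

Repeated division with remainder:
  b^4 + 4b^3 - 35b^2 - 78b + 360 = (b - 13)(b^3 + 17b^2 + 96b + 180) + (90b^2 + 990b + 2700)
  b^3 + 17b^2 + 96b + 180 = ((1/90)b + 1/15)(90b^2 + 990b + 2700) + (0)
Last nonzero remainder: 90b^2 + 990b + 2700. Dividing through by 90 gives the monic gcd b^2 + 11b + 30.
Then lcm(f, g) = f·g / gcd(f, g); expanding and making the result monic gives the answer.

b^5 + 10b^4 - 11b^3 - 288b^2 - 108b + 2160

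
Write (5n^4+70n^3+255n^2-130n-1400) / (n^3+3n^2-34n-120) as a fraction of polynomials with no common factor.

(5n^2+25n-70)/(n-6)

Apply the Euclidean algorithm:
  5n^4+70n^3+255n^2-130n-1400 = (5n+55)(n^3+3n^2-34n-120) + (260n^2+2340n+5200)
  n^3+3n^2-34n-120 = ((1/260)n-3/130)(260n^2+2340n+5200) + (0)
Last nonzero remainder: 260n^2+2340n+5200. Dividing through by 260 gives the monic gcd n^2+9n+20.
Cancel n^2+9n+20 from numerator and denominator to get the reduced form.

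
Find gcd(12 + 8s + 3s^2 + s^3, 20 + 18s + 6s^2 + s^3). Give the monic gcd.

Euclidean algorithm in ℚ[s]:
  s^3 + 3s^2 + 8s + 12 = (s^3 + 6s^2 + 18s + 20) + (−3s^2 − 10s − 8)
  s^3 + 6s^2 + 18s + 20 = (−(1/3)s − 8/9)(−3s^2 − 10s − 8) + ((58/9)s + 116/9)
  −3s^2 − 10s − 8 = (−(27/58)s − 18/29)((58/9)s + 116/9) + (0)
Last nonzero remainder: (58/9)s + 116/9. Dividing through by 58/9 gives the monic gcd s + 2.

2 + s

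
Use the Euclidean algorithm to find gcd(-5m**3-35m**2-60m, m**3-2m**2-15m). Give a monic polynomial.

Apply the Euclidean algorithm:
  -5m**3-35m**2-60m = (-5)(m**3-2m**2-15m) + (-45m**2-135m)
  m**3-2m**2-15m = (-(1/45)m+1/9)(-45m**2-135m) + (0)
Last nonzero remainder: -45m**2-135m. Dividing through by -45 gives the monic gcd m**2+3m.

m**2+3m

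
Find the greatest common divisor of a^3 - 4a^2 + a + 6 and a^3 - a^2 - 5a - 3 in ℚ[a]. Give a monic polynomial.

By polynomial division,
  a^3 - 4a^2 + a + 6 = (a^3 - a^2 - 5a - 3) + (-3a^2 + 6a + 9)
  a^3 - a^2 - 5a - 3 = (-(1/3)a - 1/3)(-3a^2 + 6a + 9) + (0)
Last nonzero remainder: -3a^2 + 6a + 9. Dividing through by -3 gives the monic gcd a^2 - 2a - 3.

a^2 - 2a - 3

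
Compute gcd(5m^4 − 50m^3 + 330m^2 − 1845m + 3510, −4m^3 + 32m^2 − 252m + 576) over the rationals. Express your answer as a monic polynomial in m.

m − 3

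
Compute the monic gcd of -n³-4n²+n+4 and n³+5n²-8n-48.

By polynomial division,
  -n³-4n²+n+4 = (-1)(n³+5n²-8n-48) + (n²-7n-44)
  n³+5n²-8n-48 = (n+12)(n²-7n-44) + (120n+480)
  n²-7n-44 = ((1/120)n-11/120)(120n+480) + (0)
Last nonzero remainder: 120n+480. Dividing through by 120 gives the monic gcd n+4.

n+4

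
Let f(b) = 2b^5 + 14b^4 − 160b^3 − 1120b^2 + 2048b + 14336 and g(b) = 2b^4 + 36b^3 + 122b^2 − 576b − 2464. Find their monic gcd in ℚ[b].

By polynomial division,
  2b^5 + 14b^4 − 160b^3 − 1120b^2 + 2048b + 14336 = (b − 11)(2b^4 + 36b^3 + 122b^2 − 576b − 2464) + (114b^3 + 798b^2 − 1824b − 12768)
  2b^4 + 36b^3 + 122b^2 − 576b − 2464 = ((1/57)b + 11/57)(114b^3 + 798b^2 − 1824b − 12768) + (0)
Last nonzero remainder: 114b^3 + 798b^2 − 1824b − 12768. Dividing through by 114 gives the monic gcd b^3 + 7b^2 − 16b − 112.

b^3 + 7b^2 − 16b − 112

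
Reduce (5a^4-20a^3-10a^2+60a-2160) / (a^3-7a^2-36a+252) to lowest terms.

(5a^3+10a^2+50a+360)/(a^2-a-42)

Apply the Euclidean algorithm:
  5a^4-20a^3-10a^2+60a-2160 = (5a+15)(a^3-7a^2-36a+252) + (275a^2-660a-5940)
  a^3-7a^2-36a+252 = ((1/275)a-23/1375)(275a^2-660a-5940) + (-(636/25)a+3816/25)
  275a^2-660a-5940 = (-(6875/636)a-4125/106)(-(636/25)a+3816/25) + (0)
Last nonzero remainder: -(636/25)a+3816/25. Dividing through by -636/25 gives the monic gcd a-6.
Cancel a-6 from numerator and denominator to get the reduced form.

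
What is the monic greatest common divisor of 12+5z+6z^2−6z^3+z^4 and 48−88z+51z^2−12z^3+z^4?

12−7z+z^2

Apply the Euclidean algorithm:
  z^4−6z^3+6z^2+5z+12 = (z^4−12z^3+51z^2−88z+48) + (6z^3−45z^2+93z−36)
  z^4−12z^3+51z^2−88z+48 = ((1/6)z−3/4)(6z^3−45z^2+93z−36) + ((7/4)z^2−(49/4)z+21)
  6z^3−45z^2+93z−36 = ((24/7)z−12/7)((7/4)z^2−(49/4)z+21) + (0)
Last nonzero remainder: (7/4)z^2−(49/4)z+21. Dividing through by 7/4 gives the monic gcd z^2−7z+12.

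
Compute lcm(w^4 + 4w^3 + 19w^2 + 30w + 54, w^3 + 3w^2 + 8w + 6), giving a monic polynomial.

Apply the Euclidean algorithm:
  w^4 + 4w^3 + 19w^2 + 30w + 54 = (w + 1)(w^3 + 3w^2 + 8w + 6) + (8w^2 + 16w + 48)
  w^3 + 3w^2 + 8w + 6 = ((1/8)w + 1/8)(8w^2 + 16w + 48) + (0)
Last nonzero remainder: 8w^2 + 16w + 48. Dividing through by 8 gives the monic gcd w^2 + 2w + 6.
Then lcm(f, g) = f·g / gcd(f, g); expanding and making the result monic gives the answer.

w^5 + 5w^4 + 23w^3 + 49w^2 + 84w + 54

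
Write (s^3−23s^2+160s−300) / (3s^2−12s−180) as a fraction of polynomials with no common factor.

Euclidean algorithm in ℚ[s]:
  s^3−23s^2+160s−300 = ((1/3)s−19/3)(3s^2−12s−180) + (144s−1440)
  3s^2−12s−180 = ((1/48)s+1/8)(144s−1440) + (0)
Last nonzero remainder: 144s−1440. Dividing through by 144 gives the monic gcd s−10.
Cancel s−10 from numerator and denominator to get the reduced form.

(s^2−13s+30)/(3s+18)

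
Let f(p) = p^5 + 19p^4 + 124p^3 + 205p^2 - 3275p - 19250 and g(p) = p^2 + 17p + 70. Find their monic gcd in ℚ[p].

Apply the Euclidean algorithm:
  p^5 + 19p^4 + 124p^3 + 205p^2 - 3275p - 19250 = (p^3 + 2p^2 + 20p - 275)(p^2 + 17p + 70) + (0)
The last nonzero remainder p^2 + 17p + 70 is already monic.

p^2 + 17p + 70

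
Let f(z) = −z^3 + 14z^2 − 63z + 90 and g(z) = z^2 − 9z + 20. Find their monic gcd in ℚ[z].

Euclidean algorithm in ℚ[z]:
  −z^3 + 14z^2 − 63z + 90 = (−z + 5)(z^2 − 9z + 20) + (2z − 10)
  z^2 − 9z + 20 = ((1/2)z − 2)(2z − 10) + (0)
Last nonzero remainder: 2z − 10. Dividing through by 2 gives the monic gcd z − 5.

z − 5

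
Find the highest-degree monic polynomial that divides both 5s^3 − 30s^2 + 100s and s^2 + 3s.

Apply the Euclidean algorithm:
  5s^3 − 30s^2 + 100s = (5s − 45)(s^2 + 3s) + (235s)
  s^2 + 3s = ((1/235)s + 3/235)(235s) + (0)
Last nonzero remainder: 235s. Dividing through by 235 gives the monic gcd s.

s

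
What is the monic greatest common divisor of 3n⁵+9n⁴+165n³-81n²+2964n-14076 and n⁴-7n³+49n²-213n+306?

n³-4n²+37n-102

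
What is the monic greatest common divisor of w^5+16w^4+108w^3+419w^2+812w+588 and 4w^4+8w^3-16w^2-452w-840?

w^3+7w^2+31w+42

Apply the Euclidean algorithm:
  w^5+16w^4+108w^3+419w^2+812w+588 = ((1/4)w+7/2)(4w^4+8w^3-16w^2-452w-840) + (84w^3+588w^2+2604w+3528)
  4w^4+8w^3-16w^2-452w-840 = ((1/21)w-5/21)(84w^3+588w^2+2604w+3528) + (0)
Last nonzero remainder: 84w^3+588w^2+2604w+3528. Dividing through by 84 gives the monic gcd w^3+7w^2+31w+42.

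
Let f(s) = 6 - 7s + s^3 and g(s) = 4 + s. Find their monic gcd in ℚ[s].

1

Euclidean algorithm in ℚ[s]:
  s^3 - 7s + 6 = (s^2 - 4s + 9)(s + 4) + (-30)
  s + 4 = (-(1/30)s - 2/15)(-30) + (0)
The last nonzero remainder is the constant -30, so the polynomials are coprime and gcd = 1.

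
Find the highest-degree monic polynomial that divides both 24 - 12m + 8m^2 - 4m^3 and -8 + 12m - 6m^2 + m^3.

-2 + m

Euclidean algorithm in ℚ[m]:
  -4m^3 + 8m^2 - 12m + 24 = (-4)(m^3 - 6m^2 + 12m - 8) + (-16m^2 + 36m - 8)
  m^3 - 6m^2 + 12m - 8 = (-(1/16)m + 15/64)(-16m^2 + 36m - 8) + ((49/16)m - 49/8)
  -16m^2 + 36m - 8 = (-(256/49)m + 64/49)((49/16)m - 49/8) + (0)
Last nonzero remainder: (49/16)m - 49/8. Dividing through by 49/16 gives the monic gcd m - 2.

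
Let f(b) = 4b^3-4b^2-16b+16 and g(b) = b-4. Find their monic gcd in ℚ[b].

Apply the Euclidean algorithm:
  4b^3-4b^2-16b+16 = (4b^2+12b+32)(b-4) + (144)
  b-4 = ((1/144)b-1/36)(144) + (0)
The last nonzero remainder is the constant 144, so the polynomials are coprime and gcd = 1.

1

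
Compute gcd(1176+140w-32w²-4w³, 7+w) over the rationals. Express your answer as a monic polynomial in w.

7+w

Euclidean algorithm in ℚ[w]:
  -4w³-32w²+140w+1176 = (-4w²-4w+168)(w+7) + (0)
The last nonzero remainder w+7 is already monic.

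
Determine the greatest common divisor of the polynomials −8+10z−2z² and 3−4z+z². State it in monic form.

Apply the Euclidean algorithm:
  −2z²+10z−8 = (−2)(z²−4z+3) + (2z−2)
  z²−4z+3 = ((1/2)z−3/2)(2z−2) + (0)
Last nonzero remainder: 2z−2. Dividing through by 2 gives the monic gcd z−1.

−1+z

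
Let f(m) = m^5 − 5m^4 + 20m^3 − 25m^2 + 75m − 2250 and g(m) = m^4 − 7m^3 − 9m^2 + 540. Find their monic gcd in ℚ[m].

m^2 + 5m + 15

By polynomial division,
  m^5 − 5m^4 + 20m^3 − 25m^2 + 75m − 2250 = (m + 2)(m^4 − 7m^3 − 9m^2 + 540) + (43m^3 − 7m^2 − 465m − 3330)
  m^4 − 7m^3 − 9m^2 + 540 = ((1/43)m − 294/1849)(43m^3 − 7m^2 − 465m − 3330) + ((1296/1849)m^2 + (6480/1849)m + 19440/1849)
  43m^3 − 7m^2 − 465m − 3330 = ((79507/1296)m − 68413/216)((1296/1849)m^2 + (6480/1849)m + 19440/1849) + (0)
Last nonzero remainder: (1296/1849)m^2 + (6480/1849)m + 19440/1849. Dividing through by 1296/1849 gives the monic gcd m^2 + 5m + 15.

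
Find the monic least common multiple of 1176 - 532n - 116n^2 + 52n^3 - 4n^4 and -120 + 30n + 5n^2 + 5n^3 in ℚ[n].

-3528 + 714n + 453n^2 + 64n^3 + 2n^4 - 10n^5 + n^6

Apply the Euclidean algorithm:
  -4n^4 + 52n^3 - 116n^2 - 532n + 1176 = (-(4/5)n + 56/5)(5n^3 + 5n^2 + 30n - 120) + (-148n^2 - 964n + 2520)
  5n^3 + 5n^2 + 30n - 120 = (-(5/148)n + 255/1369)(-148n^2 - 964n + 2520) + ((403440/1369)n - 806880/1369)
  -148n^2 - 964n + 2520 = (-(50653/100860)n - 28749/6724)((403440/1369)n - 806880/1369) + (0)
Last nonzero remainder: (403440/1369)n - 806880/1369. Dividing through by 403440/1369 gives the monic gcd n - 2.
Then lcm(f, g) = f·g / gcd(f, g); expanding and making the result monic gives the answer.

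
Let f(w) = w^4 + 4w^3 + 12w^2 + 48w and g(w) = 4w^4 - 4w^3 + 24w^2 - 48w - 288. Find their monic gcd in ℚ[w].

Euclidean algorithm in ℚ[w]:
  w^4 + 4w^3 + 12w^2 + 48w = (1/4)(4w^4 - 4w^3 + 24w^2 - 48w - 288) + (5w^3 + 6w^2 + 60w + 72)
  4w^4 - 4w^3 + 24w^2 - 48w - 288 = ((4/5)w - 44/25)(5w^3 + 6w^2 + 60w + 72) + (-(336/25)w^2 - 4032/25)
  5w^3 + 6w^2 + 60w + 72 = (-(125/336)w - 25/56)(-(336/25)w^2 - 4032/25) + (0)
Last nonzero remainder: -(336/25)w^2 - 4032/25. Dividing through by -336/25 gives the monic gcd w^2 + 12.

w^2 + 12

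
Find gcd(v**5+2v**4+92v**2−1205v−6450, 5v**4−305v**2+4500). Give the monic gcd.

v**2−v−30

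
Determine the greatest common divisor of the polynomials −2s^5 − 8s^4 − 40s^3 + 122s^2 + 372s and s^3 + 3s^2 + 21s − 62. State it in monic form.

By polynomial division,
  −2s^5 − 8s^4 − 40s^3 + 122s^2 + 372s = (−2s^2 − 2s + 8)(s^3 + 3s^2 + 21s − 62) + (16s^2 + 80s + 496)
  s^3 + 3s^2 + 21s − 62 = ((1/16)s − 1/8)(16s^2 + 80s + 496) + (0)
Last nonzero remainder: 16s^2 + 80s + 496. Dividing through by 16 gives the monic gcd s^2 + 5s + 31.

s^2 + 5s + 31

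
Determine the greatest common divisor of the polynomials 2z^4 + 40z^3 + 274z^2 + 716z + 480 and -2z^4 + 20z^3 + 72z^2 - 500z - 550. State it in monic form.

z^2 + 6z + 5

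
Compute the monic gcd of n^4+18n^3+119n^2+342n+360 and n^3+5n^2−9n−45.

n^2+8n+15

Euclidean algorithm in ℚ[n]:
  n^4+18n^3+119n^2+342n+360 = (n+13)(n^3+5n^2−9n−45) + (63n^2+504n+945)
  n^3+5n^2−9n−45 = ((1/63)n−1/21)(63n^2+504n+945) + (0)
Last nonzero remainder: 63n^2+504n+945. Dividing through by 63 gives the monic gcd n^2+8n+15.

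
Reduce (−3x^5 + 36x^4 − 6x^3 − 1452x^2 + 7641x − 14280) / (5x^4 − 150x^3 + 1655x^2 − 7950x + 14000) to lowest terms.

Euclidean algorithm in ℚ[x]:
  −3x^5 + 36x^4 − 6x^3 − 1452x^2 + 7641x − 14280 = (−(3/5)x − 54/5)(5x^4 − 150x^3 + 1655x^2 − 7950x + 14000) + (−633x^3 + 11652x^2 − 69819x + 136920)
  5x^4 − 150x^3 + 1655x^2 − 7950x + 14000 = (−(5/633)x + 12230/133563)(−633x^3 + 11652x^2 − 69819x + 136920) + ((1627920/44521)x^2 − (21162960/44521)x + 65116800/44521)
  −633x^3 + 11652x^2 − 69819x + 136920 = (−(9393931/542640)x + 7256923/77520)((1627920/44521)x^2 − (21162960/44521)x + 65116800/44521) + (0)
Last nonzero remainder: (1627920/44521)x^2 − (21162960/44521)x + 65116800/44521. Dividing through by 1627920/44521 gives the monic gcd x^2 − 13x + 40.
Cancel x^2 − 13x + 40 from numerator and denominator to get the reduced form.

(−3x^3 − 3x^2 + 75x − 357)/(5x^2 − 85x + 350)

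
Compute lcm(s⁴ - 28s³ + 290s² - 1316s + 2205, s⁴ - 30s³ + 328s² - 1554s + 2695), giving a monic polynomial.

Euclidean algorithm in ℚ[s]:
  s⁴ - 28s³ + 290s² - 1316s + 2205 = (s⁴ - 30s³ + 328s² - 1554s + 2695) + (2s³ - 38s² + 238s - 490)
  s⁴ - 30s³ + 328s² - 1554s + 2695 = ((1/2)s - 11/2)(2s³ - 38s² + 238s - 490) + (0)
Last nonzero remainder: 2s³ - 38s² + 238s - 490. Dividing through by 2 gives the monic gcd s³ - 19s² + 119s - 245.
Then lcm(f, g) = f·g / gcd(f, g); expanding and making the result monic gives the answer.

s⁵ - 39s⁴ + 598s³ - 4506s² + 16681s - 24255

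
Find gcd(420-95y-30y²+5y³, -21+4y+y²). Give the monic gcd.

Euclidean algorithm in ℚ[y]:
  5y³-30y²-95y+420 = (5y-50)(y²+4y-21) + (210y-630)
  y²+4y-21 = ((1/210)y+1/30)(210y-630) + (0)
Last nonzero remainder: 210y-630. Dividing through by 210 gives the monic gcd y-3.

-3+y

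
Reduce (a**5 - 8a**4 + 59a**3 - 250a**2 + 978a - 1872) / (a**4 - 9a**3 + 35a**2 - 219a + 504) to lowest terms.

Euclidean algorithm in ℚ[a]:
  a**5 - 8a**4 + 59a**3 - 250a**2 + 978a - 1872 = (a + 1)(a**4 - 9a**3 + 35a**2 - 219a + 504) + (33a**3 - 66a**2 + 693a - 2376)
  a**4 - 9a**3 + 35a**2 - 219a + 504 = ((1/33)a - 7/33)(33a**3 - 66a**2 + 693a - 2376) + (0)
Last nonzero remainder: 33a**3 - 66a**2 + 693a - 2376. Dividing through by 33 gives the monic gcd a**3 - 2a**2 + 21a - 72.
Cancel a**3 - 2a**2 + 21a - 72 from numerator and denominator to get the reduced form.

(a**2 - 6a + 26)/(a - 7)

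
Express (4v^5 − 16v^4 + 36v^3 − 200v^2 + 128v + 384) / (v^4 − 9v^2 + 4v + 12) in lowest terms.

Apply the Euclidean algorithm:
  4v^5 − 16v^4 + 36v^3 − 200v^2 + 128v + 384 = (4v − 16)(v^4 − 9v^2 + 4v + 12) + (72v^3 − 360v^2 + 144v + 576)
  v^4 − 9v^2 + 4v + 12 = ((1/72)v + 5/72)(72v^3 − 360v^2 + 144v + 576) + (14v^2 − 14v − 28)
  72v^3 − 360v^2 + 144v + 576 = ((36/7)v − 144/7)(14v^2 − 14v − 28) + (0)
Last nonzero remainder: 14v^2 − 14v − 28. Dividing through by 14 gives the monic gcd v^2 − v − 2.
Cancel v^2 − v − 2 from numerator and denominator to get the reduced form.

(4v^3 − 12v^2 + 32v − 192)/(v^2 + v − 6)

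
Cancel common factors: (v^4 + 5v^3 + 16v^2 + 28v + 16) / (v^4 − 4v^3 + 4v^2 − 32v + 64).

(v^2 + 3v + 2)/(v^2 − 6v + 8)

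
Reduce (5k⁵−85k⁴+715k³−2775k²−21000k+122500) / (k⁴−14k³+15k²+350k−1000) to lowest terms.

(5k²−35k+490)/(k−4)

Repeated division with remainder:
  5k⁵−85k⁴+715k³−2775k²−21000k+122500 = (5k−15)(k⁴−14k³+15k²+350k−1000) + (430k³−4300k²−10750k+107500)
  k⁴−14k³+15k²+350k−1000 = ((1/430)k−2/215)(430k³−4300k²−10750k+107500) + (0)
Last nonzero remainder: 430k³−4300k²−10750k+107500. Dividing through by 430 gives the monic gcd k³−10k²−25k+250.
Cancel k³−10k²−25k+250 from numerator and denominator to get the reduced form.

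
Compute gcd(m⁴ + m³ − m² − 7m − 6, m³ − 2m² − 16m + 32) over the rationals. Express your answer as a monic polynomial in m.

m − 2

Euclidean algorithm in ℚ[m]:
  m⁴ + m³ − m² − 7m − 6 = (m + 3)(m³ − 2m² − 16m + 32) + (21m² + 9m − 102)
  m³ − 2m² − 16m + 32 = ((1/21)m − 17/147)(21m² + 9m − 102) + (−(495/49)m + 990/49)
  21m² + 9m − 102 = (−(343/165)m − 833/165)(−(495/49)m + 990/49) + (0)
Last nonzero remainder: −(495/49)m + 990/49. Dividing through by −495/49 gives the monic gcd m − 2.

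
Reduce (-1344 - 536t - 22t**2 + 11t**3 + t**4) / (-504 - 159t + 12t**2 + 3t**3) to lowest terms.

(24 + 10t + t**2)/(9 + 3t)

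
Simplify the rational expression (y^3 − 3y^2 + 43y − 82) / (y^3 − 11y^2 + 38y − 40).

Apply the Euclidean algorithm:
  y^3 − 3y^2 + 43y − 82 = (y^3 − 11y^2 + 38y − 40) + (8y^2 + 5y − 42)
  y^3 − 11y^2 + 38y − 40 = ((1/8)y − 93/64)(8y^2 + 5y − 42) + ((3233/64)y − 3233/32)
  8y^2 + 5y − 42 = ((512/3233)y + 1344/3233)((3233/64)y − 3233/32) + (0)
Last nonzero remainder: (3233/64)y − 3233/32. Dividing through by 3233/64 gives the monic gcd y − 2.
Cancel y − 2 from numerator and denominator to get the reduced form.

(y^2 − y + 41)/(y^2 − 9y + 20)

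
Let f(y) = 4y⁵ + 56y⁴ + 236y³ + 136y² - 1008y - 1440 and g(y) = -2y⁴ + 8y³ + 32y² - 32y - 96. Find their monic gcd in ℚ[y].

y² - 4

By polynomial division,
  4y⁵ + 56y⁴ + 236y³ + 136y² - 1008y - 1440 = (-2y - 36)(-2y⁴ + 8y³ + 32y² - 32y - 96) + (588y³ + 1224y² - 2352y - 4896)
  -2y⁴ + 8y³ + 32y² - 32y - 96 = (-(1/294)y + 149/7203)(588y³ + 1224y² - 2352y - 4896) + (-(3168/2401)y² + 12672/2401)
  588y³ + 1224y² - 2352y - 4896 = (-(117649/264)y - 40817/44)(-(3168/2401)y² + 12672/2401) + (0)
Last nonzero remainder: -(3168/2401)y² + 12672/2401. Dividing through by -3168/2401 gives the monic gcd y² - 4.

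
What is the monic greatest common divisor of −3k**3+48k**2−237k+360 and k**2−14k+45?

By polynomial division,
  −3k**3+48k**2−237k+360 = (−3k+6)(k**2−14k+45) + (−18k+90)
  k**2−14k+45 = (−(1/18)k+1/2)(−18k+90) + (0)
Last nonzero remainder: −18k+90. Dividing through by −18 gives the monic gcd k−5.

k−5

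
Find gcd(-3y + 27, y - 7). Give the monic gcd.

1

Apply the Euclidean algorithm:
  -3y + 27 = (-3)(y - 7) + (6)
  y - 7 = ((1/6)y - 7/6)(6) + (0)
The last nonzero remainder is the constant 6, so the polynomials are coprime and gcd = 1.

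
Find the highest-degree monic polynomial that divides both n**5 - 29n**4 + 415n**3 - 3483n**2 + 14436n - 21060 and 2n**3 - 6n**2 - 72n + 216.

n**2 - 9n + 18

Euclidean algorithm in ℚ[n]:
  n**5 - 29n**4 + 415n**3 - 3483n**2 + 14436n - 21060 = ((1/2)n**2 - 13n + 373/2)(2n**3 - 6n**2 - 72n + 216) + (-3408n**2 + 30672n - 61344)
  2n**3 - 6n**2 - 72n + 216 = (-(1/1704)n - 1/284)(-3408n**2 + 30672n - 61344) + (0)
Last nonzero remainder: -3408n**2 + 30672n - 61344. Dividing through by -3408 gives the monic gcd n**2 - 9n + 18.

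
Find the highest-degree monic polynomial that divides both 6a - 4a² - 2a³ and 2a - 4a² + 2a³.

Apply the Euclidean algorithm:
  -2a³ - 4a² + 6a = (-1)(2a³ - 4a² + 2a) + (-8a² + 8a)
  2a³ - 4a² + 2a = (-(1/4)a + 1/4)(-8a² + 8a) + (0)
Last nonzero remainder: -8a² + 8a. Dividing through by -8 gives the monic gcd a² - a.

-a + a²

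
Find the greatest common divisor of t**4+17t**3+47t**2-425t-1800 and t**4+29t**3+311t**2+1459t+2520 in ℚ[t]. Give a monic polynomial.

t**3+22t**2+157t+360

Repeated division with remainder:
  t**4+17t**3+47t**2-425t-1800 = (t**4+29t**3+311t**2+1459t+2520) + (-12t**3-264t**2-1884t-4320)
  t**4+29t**3+311t**2+1459t+2520 = (-(1/12)t-7/12)(-12t**3-264t**2-1884t-4320) + (0)
Last nonzero remainder: -12t**3-264t**2-1884t-4320. Dividing through by -12 gives the monic gcd t**3+22t**2+157t+360.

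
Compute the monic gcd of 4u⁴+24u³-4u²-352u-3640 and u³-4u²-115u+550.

By polynomial division,
  4u⁴+24u³-4u²-352u-3640 = (4u+40)(u³-4u²-115u+550) + (616u²+2048u-25640)
  u³-4u²-115u+550 = ((1/616)u-141/11858)(616u²+2048u-25640) + (-(290666/5929)u+1453330/5929)
  616u²+2048u-25640 = (-(1826132/145333)u-15201956/145333)(-(290666/5929)u+1453330/5929) + (0)
Last nonzero remainder: -(290666/5929)u+1453330/5929. Dividing through by -290666/5929 gives the monic gcd u-5.

u-5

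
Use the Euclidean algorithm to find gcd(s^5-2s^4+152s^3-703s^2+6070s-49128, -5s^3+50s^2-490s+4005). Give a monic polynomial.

s^2-s+89

Repeated division with remainder:
  s^5-2s^4+152s^3-703s^2+6070s-49128 = (-(1/5)s^2-(8/5)s-134/5)(-5s^3+50s^2-490s+4005) + (654s^2-654s+58206)
  -5s^3+50s^2-490s+4005 = (-(5/654)s+15/218)(654s^2-654s+58206) + (0)
Last nonzero remainder: 654s^2-654s+58206. Dividing through by 654 gives the monic gcd s^2-s+89.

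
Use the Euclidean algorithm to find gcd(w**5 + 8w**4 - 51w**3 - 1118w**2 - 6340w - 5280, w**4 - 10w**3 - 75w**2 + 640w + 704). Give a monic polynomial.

Apply the Euclidean algorithm:
  w**5 + 8w**4 - 51w**3 - 1118w**2 - 6340w - 5280 = (w + 18)(w**4 - 10w**3 - 75w**2 + 640w + 704) + (204w**3 - 408w**2 - 18564w - 17952)
  w**4 - 10w**3 - 75w**2 + 640w + 704 = ((1/204)w - 2/51)(204w**3 - 408w**2 - 18564w - 17952) + (0)
Last nonzero remainder: 204w**3 - 408w**2 - 18564w - 17952. Dividing through by 204 gives the monic gcd w**3 - 2w**2 - 91w - 88.

w**3 - 2w**2 - 91w - 88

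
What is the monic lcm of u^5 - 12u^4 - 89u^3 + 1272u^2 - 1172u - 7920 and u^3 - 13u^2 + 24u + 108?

Apply the Euclidean algorithm:
  u^5 - 12u^4 - 89u^3 + 1272u^2 - 1172u - 7920 = (u^2 + u - 100)(u^3 - 13u^2 + 24u + 108) + (-160u^2 + 1120u + 2880)
  u^3 - 13u^2 + 24u + 108 = (-(1/160)u + 3/80)(-160u^2 + 1120u + 2880) + (0)
Last nonzero remainder: -160u^2 + 1120u + 2880. Dividing through by -160 gives the monic gcd u^2 - 7u - 18.
Then lcm(f, g) = f·g / gcd(f, g); expanding and making the result monic gives the answer.

u^6 - 18u^5 - 17u^4 + 1806u^3 - 8804u^2 - 888u + 47520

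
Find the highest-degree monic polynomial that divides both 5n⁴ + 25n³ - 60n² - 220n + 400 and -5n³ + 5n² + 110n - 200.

By polynomial division,
  5n⁴ + 25n³ - 60n² - 220n + 400 = (-n - 6)(-5n³ + 5n² + 110n - 200) + (80n² + 240n - 800)
  -5n³ + 5n² + 110n - 200 = (-(1/16)n + 1/4)(80n² + 240n - 800) + (0)
Last nonzero remainder: 80n² + 240n - 800. Dividing through by 80 gives the monic gcd n² + 3n - 10.

n² + 3n - 10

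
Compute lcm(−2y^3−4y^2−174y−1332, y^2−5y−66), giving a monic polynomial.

Apply the Euclidean algorithm:
  −2y^3−4y^2−174y−1332 = (−2y−14)(y^2−5y−66) + (−376y−2256)
  y^2−5y−66 = (−(1/376)y+11/376)(−376y−2256) + (0)
Last nonzero remainder: −376y−2256. Dividing through by −376 gives the monic gcd y+6.
Then lcm(f, g) = f·g / gcd(f, g); expanding and making the result monic gives the answer.

y^4−9y^3+65y^2−291y−7326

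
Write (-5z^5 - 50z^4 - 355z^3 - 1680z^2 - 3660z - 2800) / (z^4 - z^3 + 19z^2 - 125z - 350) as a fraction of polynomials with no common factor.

Repeated division with remainder:
  -5z^5 - 50z^4 - 355z^3 - 1680z^2 - 3660z - 2800 = (-5z - 55)(z^4 - z^3 + 19z^2 - 125z - 350) + (-315z^3 - 1260z^2 - 12285z - 22050)
  z^4 - z^3 + 19z^2 - 125z - 350 = (-(1/315)z + 1/63)(-315z^3 - 1260z^2 - 12285z - 22050) + (0)
Last nonzero remainder: -315z^3 - 1260z^2 - 12285z - 22050. Dividing through by -315 gives the monic gcd z^3 + 4z^2 + 39z + 70.
Cancel z^3 + 4z^2 + 39z + 70 from numerator and denominator to get the reduced form.

(-5z^2 - 30z - 40)/(z - 5)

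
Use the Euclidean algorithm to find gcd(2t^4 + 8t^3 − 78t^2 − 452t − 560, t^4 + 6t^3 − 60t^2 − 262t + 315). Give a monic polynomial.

t^2 − 2t − 35

By polynomial division,
  2t^4 + 8t^3 − 78t^2 − 452t − 560 = (2)(t^4 + 6t^3 − 60t^2 − 262t + 315) + (−4t^3 + 42t^2 + 72t − 1190)
  t^4 + 6t^3 − 60t^2 − 262t + 315 = (−(1/4)t − 33/8)(−4t^3 + 42t^2 + 72t − 1190) + ((525/4)t^2 − (525/2)t − 18375/4)
  −4t^3 + 42t^2 + 72t − 1190 = (−(16/525)t + 136/525)((525/4)t^2 − (525/2)t − 18375/4) + (0)
Last nonzero remainder: (525/4)t^2 − (525/2)t − 18375/4. Dividing through by 525/4 gives the monic gcd t^2 − 2t − 35.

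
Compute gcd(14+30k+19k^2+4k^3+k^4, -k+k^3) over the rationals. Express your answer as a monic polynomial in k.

1+k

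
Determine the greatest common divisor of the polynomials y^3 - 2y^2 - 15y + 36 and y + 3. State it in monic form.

1

Repeated division with remainder:
  y^3 - 2y^2 - 15y + 36 = (y^2 - 5y)(y + 3) + (36)
  y + 3 = ((1/36)y + 1/12)(36) + (0)
The last nonzero remainder is the constant 36, so the polynomials are coprime and gcd = 1.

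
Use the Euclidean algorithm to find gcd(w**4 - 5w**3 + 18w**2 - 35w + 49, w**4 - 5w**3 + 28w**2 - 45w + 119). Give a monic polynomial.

w**2 - w + 7

Repeated division with remainder:
  w**4 - 5w**3 + 18w**2 - 35w + 49 = (w**4 - 5w**3 + 28w**2 - 45w + 119) + (-10w**2 + 10w - 70)
  w**4 - 5w**3 + 28w**2 - 45w + 119 = (-(1/10)w**2 + (2/5)w - 17/10)(-10w**2 + 10w - 70) + (0)
Last nonzero remainder: -10w**2 + 10w - 70. Dividing through by -10 gives the monic gcd w**2 - w + 7.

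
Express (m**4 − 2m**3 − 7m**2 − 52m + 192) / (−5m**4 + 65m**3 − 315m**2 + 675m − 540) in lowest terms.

(−m**2 − 5m − 16)/(5m**2 − 30m + 45)

Repeated division with remainder:
  m**4 − 2m**3 − 7m**2 − 52m + 192 = (−1/5)(−5m**4 + 65m**3 − 315m**2 + 675m − 540) + (11m**3 − 70m**2 + 83m + 84)
  −5m**4 + 65m**3 − 315m**2 + 675m − 540 = (−(5/11)m + 365/121)(11m**3 − 70m**2 + 83m + 84) + (−(8000/121)m**2 + (56000/121)m − 96000/121)
  11m**3 − 70m**2 + 83m + 84 = (−(1331/8000)m − 847/8000)(−(8000/121)m**2 + (56000/121)m − 96000/121) + (0)
Last nonzero remainder: −(8000/121)m**2 + (56000/121)m − 96000/121. Dividing through by −8000/121 gives the monic gcd m**2 − 7m + 12.
Cancel m**2 − 7m + 12 from numerator and denominator to get the reduced form.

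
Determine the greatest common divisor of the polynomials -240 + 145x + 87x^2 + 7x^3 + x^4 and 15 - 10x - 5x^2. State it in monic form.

-3 + 2x + x^2

Repeated division with remainder:
  x^4 + 7x^3 + 87x^2 + 145x - 240 = (-(1/5)x^2 - x - 16)(-5x^2 - 10x + 15) + (0)
Last nonzero remainder: -5x^2 - 10x + 15. Dividing through by -5 gives the monic gcd x^2 + 2x - 3.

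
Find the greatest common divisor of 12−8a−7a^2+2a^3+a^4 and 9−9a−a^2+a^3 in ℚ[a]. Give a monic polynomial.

−3+2a+a^2

Apply the Euclidean algorithm:
  a^4+2a^3−7a^2−8a+12 = (a+3)(a^3−a^2−9a+9) + (5a^2+10a−15)
  a^3−a^2−9a+9 = ((1/5)a−3/5)(5a^2+10a−15) + (0)
Last nonzero remainder: 5a^2+10a−15. Dividing through by 5 gives the monic gcd a^2+2a−3.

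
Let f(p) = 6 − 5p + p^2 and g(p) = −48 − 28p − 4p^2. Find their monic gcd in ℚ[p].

Apply the Euclidean algorithm:
  p^2 − 5p + 6 = (−1/4)(−4p^2 − 28p − 48) + (−12p − 6)
  −4p^2 − 28p − 48 = ((1/3)p + 13/6)(−12p − 6) + (−35)
  −12p − 6 = ((12/35)p + 6/35)(−35) + (0)
The last nonzero remainder is the constant −35, so the polynomials are coprime and gcd = 1.

1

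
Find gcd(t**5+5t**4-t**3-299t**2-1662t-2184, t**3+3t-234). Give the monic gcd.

Repeated division with remainder:
  t**5+5t**4-t**3-299t**2-1662t-2184 = (t**2+5t-4)(t**3+3t-234) + (-80t**2-480t-3120)
  t**3+3t-234 = (-(1/80)t+3/40)(-80t**2-480t-3120) + (0)
Last nonzero remainder: -80t**2-480t-3120. Dividing through by -80 gives the monic gcd t**2+6t+39.

t**2+6t+39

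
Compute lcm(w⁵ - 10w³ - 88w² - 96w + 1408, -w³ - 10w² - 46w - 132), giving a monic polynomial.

w⁶ + 6w⁵ - 10w⁴ - 148w³ - 624w² + 832w + 8448

Apply the Euclidean algorithm:
  w⁵ - 10w³ - 88w² - 96w + 1408 = (-w² + 10w - 44)(-w³ - 10w² - 46w - 132) + (-200w² - 800w - 4400)
  -w³ - 10w² - 46w - 132 = ((1/200)w + 3/100)(-200w² - 800w - 4400) + (0)
Last nonzero remainder: -200w² - 800w - 4400. Dividing through by -200 gives the monic gcd w² + 4w + 22.
Then lcm(f, g) = f·g / gcd(f, g); expanding and making the result monic gives the answer.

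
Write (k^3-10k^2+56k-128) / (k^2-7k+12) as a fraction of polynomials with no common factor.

(k^2-6k+32)/(k-3)

Apply the Euclidean algorithm:
  k^3-10k^2+56k-128 = (k-3)(k^2-7k+12) + (23k-92)
  k^2-7k+12 = ((1/23)k-3/23)(23k-92) + (0)
Last nonzero remainder: 23k-92. Dividing through by 23 gives the monic gcd k-4.
Cancel k-4 from numerator and denominator to get the reduced form.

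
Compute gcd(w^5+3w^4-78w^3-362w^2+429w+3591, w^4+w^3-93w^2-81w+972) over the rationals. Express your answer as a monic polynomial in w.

By polynomial division,
  w^5+3w^4-78w^3-362w^2+429w+3591 = (w+2)(w^4+w^3-93w^2-81w+972) + (13w^3-95w^2-381w+1647)
  w^4+w^3-93w^2-81w+972 = ((1/13)w+108/169)(13w^3-95w^2-381w+1647) + (-(504/169)w^2+(6048/169)w-13608/169)
  13w^3-95w^2-381w+1647 = (-(2197/504)w-10309/504)(-(504/169)w^2+(6048/169)w-13608/169) + (0)
Last nonzero remainder: -(504/169)w^2+(6048/169)w-13608/169. Dividing through by -504/169 gives the monic gcd w^2-12w+27.

w^2-12w+27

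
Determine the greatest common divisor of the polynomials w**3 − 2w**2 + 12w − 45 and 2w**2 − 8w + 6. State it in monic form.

w − 3

Euclidean algorithm in ℚ[w]:
  w**3 − 2w**2 + 12w − 45 = ((1/2)w + 1)(2w**2 − 8w + 6) + (17w − 51)
  2w**2 − 8w + 6 = ((2/17)w − 2/17)(17w − 51) + (0)
Last nonzero remainder: 17w − 51. Dividing through by 17 gives the monic gcd w − 3.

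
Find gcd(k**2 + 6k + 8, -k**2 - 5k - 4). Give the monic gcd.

k + 4

Repeated division with remainder:
  k**2 + 6k + 8 = (-1)(-k**2 - 5k - 4) + (k + 4)
  -k**2 - 5k - 4 = (-k - 1)(k + 4) + (0)
The last nonzero remainder k + 4 is already monic.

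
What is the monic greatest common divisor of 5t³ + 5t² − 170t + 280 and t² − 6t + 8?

t² − 6t + 8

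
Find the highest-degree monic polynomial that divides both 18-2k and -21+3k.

1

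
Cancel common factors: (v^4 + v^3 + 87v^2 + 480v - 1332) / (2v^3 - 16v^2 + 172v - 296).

Apply the Euclidean algorithm:
  v^4 + v^3 + 87v^2 + 480v - 1332 = ((1/2)v + 9/2)(2v^3 - 16v^2 + 172v - 296) + (73v^2 - 146v)
  2v^3 - 16v^2 + 172v - 296 = ((2/73)v - 12/73)(73v^2 - 146v) + (148v - 296)
  73v^2 - 146v = ((73/148)v)(148v - 296) + (0)
Last nonzero remainder: 148v - 296. Dividing through by 148 gives the monic gcd v - 2.
Cancel v - 2 from numerator and denominator to get the reduced form.

(v^3 + 3v^2 + 93v + 666)/(2v^2 - 12v + 148)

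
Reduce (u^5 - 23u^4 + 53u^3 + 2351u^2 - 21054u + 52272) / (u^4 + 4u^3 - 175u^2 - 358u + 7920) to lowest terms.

(u^2 - 17u + 66)/(u + 10)

Apply the Euclidean algorithm:
  u^5 - 23u^4 + 53u^3 + 2351u^2 - 21054u + 52272 = (u - 27)(u^4 + 4u^3 - 175u^2 - 358u + 7920) + (336u^3 - 2016u^2 - 38640u + 266112)
  u^4 + 4u^3 - 175u^2 - 358u + 7920 = ((1/336)u + 5/168)(336u^3 - 2016u^2 - 38640u + 266112) + (0)
Last nonzero remainder: 336u^3 - 2016u^2 - 38640u + 266112. Dividing through by 336 gives the monic gcd u^3 - 6u^2 - 115u + 792.
Cancel u^3 - 6u^2 - 115u + 792 from numerator and denominator to get the reduced form.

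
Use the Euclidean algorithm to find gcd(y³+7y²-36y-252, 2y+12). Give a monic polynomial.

Euclidean algorithm in ℚ[y]:
  y³+7y²-36y-252 = ((1/2)y²+(1/2)y-21)(2y+12) + (0)
Last nonzero remainder: 2y+12. Dividing through by 2 gives the monic gcd y+6.

y+6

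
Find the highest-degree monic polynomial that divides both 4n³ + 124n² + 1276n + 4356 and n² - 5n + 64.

Apply the Euclidean algorithm:
  4n³ + 124n² + 1276n + 4356 = (4n + 144)(n² - 5n + 64) + (1740n - 4860)
  n² - 5n + 64 = ((1/1740)n - 16/12615)(1740n - 4860) + (48640/841)
  1740n - 4860 = ((73167/2432)n - 204363/2432)(48640/841) + (0)
The last nonzero remainder is the constant 48640/841, so the polynomials are coprime and gcd = 1.

1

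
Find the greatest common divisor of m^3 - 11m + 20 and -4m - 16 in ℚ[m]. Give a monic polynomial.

m + 4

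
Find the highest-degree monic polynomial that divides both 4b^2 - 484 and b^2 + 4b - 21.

Apply the Euclidean algorithm:
  4b^2 - 484 = (4)(b^2 + 4b - 21) + (-16b - 400)
  b^2 + 4b - 21 = (-(1/16)b + 21/16)(-16b - 400) + (504)
  -16b - 400 = (-(2/63)b - 50/63)(504) + (0)
The last nonzero remainder is the constant 504, so the polynomials are coprime and gcd = 1.

1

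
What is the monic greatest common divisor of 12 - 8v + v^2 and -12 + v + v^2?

1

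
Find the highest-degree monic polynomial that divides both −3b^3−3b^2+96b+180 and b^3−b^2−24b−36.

b^2−4b−12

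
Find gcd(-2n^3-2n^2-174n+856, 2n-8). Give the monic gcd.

Euclidean algorithm in ℚ[n]:
  -2n^3-2n^2-174n+856 = (-n^2-5n-107)(2n-8) + (0)
Last nonzero remainder: 2n-8. Dividing through by 2 gives the monic gcd n-4.

n-4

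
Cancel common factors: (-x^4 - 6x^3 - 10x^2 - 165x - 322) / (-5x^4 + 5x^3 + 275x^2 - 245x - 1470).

(x^2 - 3x + 23)/(5x^2 - 50x + 105)

Apply the Euclidean algorithm:
  -x^4 - 6x^3 - 10x^2 - 165x - 322 = (1/5)(-5x^4 + 5x^3 + 275x^2 - 245x - 1470) + (-7x^3 - 65x^2 - 116x - 28)
  -5x^4 + 5x^3 + 275x^2 - 245x - 1470 = ((5/7)x - 360/49)(-7x^3 - 65x^2 - 116x - 28) + (-(5865/49)x^2 - (52785/49)x - 11730/7)
  -7x^3 - 65x^2 - 116x - 28 = ((343/5865)x + 98/5865)(-(5865/49)x^2 - (52785/49)x - 11730/7) + (0)
Last nonzero remainder: -(5865/49)x^2 - (52785/49)x - 11730/7. Dividing through by -5865/49 gives the monic gcd x^2 + 9x + 14.
Cancel x^2 + 9x + 14 from numerator and denominator to get the reduced form.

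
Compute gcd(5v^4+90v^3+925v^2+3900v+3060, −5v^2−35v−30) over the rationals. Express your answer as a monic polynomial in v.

v^2+7v+6

Euclidean algorithm in ℚ[v]:
  5v^4+90v^3+925v^2+3900v+3060 = (−v^2−11v−102)(−5v^2−35v−30) + (0)
Last nonzero remainder: −5v^2−35v−30. Dividing through by −5 gives the monic gcd v^2+7v+6.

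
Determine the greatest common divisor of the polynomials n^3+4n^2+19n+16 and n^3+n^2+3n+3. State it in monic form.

n+1

By polynomial division,
  n^3+4n^2+19n+16 = (n^3+n^2+3n+3) + (3n^2+16n+13)
  n^3+n^2+3n+3 = ((1/3)n-13/9)(3n^2+16n+13) + ((196/9)n+196/9)
  3n^2+16n+13 = ((27/196)n+117/196)((196/9)n+196/9) + (0)
Last nonzero remainder: (196/9)n+196/9. Dividing through by 196/9 gives the monic gcd n+1.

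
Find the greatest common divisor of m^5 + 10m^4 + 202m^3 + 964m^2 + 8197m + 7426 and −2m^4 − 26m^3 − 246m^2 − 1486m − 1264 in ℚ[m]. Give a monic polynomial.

m^3 + 5m^2 + 83m + 79

Euclidean algorithm in ℚ[m]:
  m^5 + 10m^4 + 202m^3 + 964m^2 + 8197m + 7426 = (−(1/2)m + 3/2)(−2m^4 − 26m^3 − 246m^2 − 1486m − 1264) + (118m^3 + 590m^2 + 9794m + 9322)
  −2m^4 − 26m^3 − 246m^2 − 1486m − 1264 = (−(1/59)m − 8/59)(118m^3 + 590m^2 + 9794m + 9322) + (0)
Last nonzero remainder: 118m^3 + 590m^2 + 9794m + 9322. Dividing through by 118 gives the monic gcd m^3 + 5m^2 + 83m + 79.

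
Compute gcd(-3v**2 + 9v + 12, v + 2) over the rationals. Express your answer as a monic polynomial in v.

By polynomial division,
  -3v**2 + 9v + 12 = (-3v + 15)(v + 2) + (-18)
  v + 2 = (-(1/18)v - 1/9)(-18) + (0)
The last nonzero remainder is the constant -18, so the polynomials are coprime and gcd = 1.

1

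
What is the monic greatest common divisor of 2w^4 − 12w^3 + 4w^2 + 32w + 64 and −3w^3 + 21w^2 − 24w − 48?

Apply the Euclidean algorithm:
  2w^4 − 12w^3 + 4w^2 + 32w + 64 = (−(2/3)w − 2/3)(−3w^3 + 21w^2 − 24w − 48) + (2w^2 − 16w + 32)
  −3w^3 + 21w^2 − 24w − 48 = (−(3/2)w − 3/2)(2w^2 − 16w + 32) + (0)
Last nonzero remainder: 2w^2 − 16w + 32. Dividing through by 2 gives the monic gcd w^2 − 8w + 16.

w^2 − 8w + 16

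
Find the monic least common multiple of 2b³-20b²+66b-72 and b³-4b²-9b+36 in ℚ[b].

b⁴-7b³+3b²+63b-108

Apply the Euclidean algorithm:
  2b³-20b²+66b-72 = (2)(b³-4b²-9b+36) + (-12b²+84b-144)
  b³-4b²-9b+36 = (-(1/12)b-1/4)(-12b²+84b-144) + (0)
Last nonzero remainder: -12b²+84b-144. Dividing through by -12 gives the monic gcd b²-7b+12.
Then lcm(f, g) = f·g / gcd(f, g); expanding and making the result monic gives the answer.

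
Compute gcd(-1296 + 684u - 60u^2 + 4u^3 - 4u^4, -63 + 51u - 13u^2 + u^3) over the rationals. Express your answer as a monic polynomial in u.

Euclidean algorithm in ℚ[u]:
  -4u^4 + 4u^3 - 60u^2 + 684u - 1296 = (-4u - 48)(u^3 - 13u^2 + 51u - 63) + (-480u^2 + 2880u - 4320)
  u^3 - 13u^2 + 51u - 63 = (-(1/480)u + 7/480)(-480u^2 + 2880u - 4320) + (0)
Last nonzero remainder: -480u^2 + 2880u - 4320. Dividing through by -480 gives the monic gcd u^2 - 6u + 9.

9 - 6u + u^2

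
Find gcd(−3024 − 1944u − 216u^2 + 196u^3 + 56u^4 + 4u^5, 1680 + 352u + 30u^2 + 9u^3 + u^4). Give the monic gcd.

42 + 13u + u^2

Apply the Euclidean algorithm:
  4u^5 + 56u^4 + 196u^3 − 216u^2 − 1944u − 3024 = (4u + 20)(u^4 + 9u^3 + 30u^2 + 352u + 1680) + (−104u^3 − 2224u^2 − 15704u − 36624)
  u^4 + 9u^3 + 30u^2 + 352u + 1680 = (−(1/104)u + 161/1352)(−104u^3 − 2224u^2 − 15704u − 36624) + ((24309/169)u^2 + (24309/13)u + 1020978/169)
  −104u^3 − 2224u^2 − 15704u − 36624 = (−(17576/24309)u − 147368/24309)((24309/169)u^2 + (24309/13)u + 1020978/169) + (0)
Last nonzero remainder: (24309/169)u^2 + (24309/13)u + 1020978/169. Dividing through by 24309/169 gives the monic gcd u^2 + 13u + 42.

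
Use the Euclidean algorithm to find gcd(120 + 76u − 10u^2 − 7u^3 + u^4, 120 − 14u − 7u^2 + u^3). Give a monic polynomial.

Repeated division with remainder:
  u^4 − 7u^3 − 10u^2 + 76u + 120 = (u)(u^3 − 7u^2 − 14u + 120) + (4u^2 − 44u + 120)
  u^3 − 7u^2 − 14u + 120 = ((1/4)u + 1)(4u^2 − 44u + 120) + (0)
Last nonzero remainder: 4u^2 − 44u + 120. Dividing through by 4 gives the monic gcd u^2 − 11u + 30.

30 − 11u + u^2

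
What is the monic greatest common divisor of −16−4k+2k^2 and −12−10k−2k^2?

Apply the Euclidean algorithm:
  2k^2−4k−16 = (−1)(−2k^2−10k−12) + (−14k−28)
  −2k^2−10k−12 = ((1/7)k+3/7)(−14k−28) + (0)
Last nonzero remainder: −14k−28. Dividing through by −14 gives the monic gcd k+2.

2+k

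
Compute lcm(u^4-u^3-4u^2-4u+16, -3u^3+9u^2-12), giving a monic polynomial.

Apply the Euclidean algorithm:
  u^4-u^3-4u^2-4u+16 = (-(1/3)u-2/3)(-3u^3+9u^2-12) + (2u^2-8u+8)
  -3u^3+9u^2-12 = (-(3/2)u-3/2)(2u^2-8u+8) + (0)
Last nonzero remainder: 2u^2-8u+8. Dividing through by 2 gives the monic gcd u^2-4u+4.
Then lcm(f, g) = f·g / gcd(f, g); expanding and making the result monic gives the answer.

u^5-5u^3-8u^2+12u+16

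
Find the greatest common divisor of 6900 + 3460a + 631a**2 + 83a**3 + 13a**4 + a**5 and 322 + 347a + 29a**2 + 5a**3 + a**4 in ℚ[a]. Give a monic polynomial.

46 - 3a + a**2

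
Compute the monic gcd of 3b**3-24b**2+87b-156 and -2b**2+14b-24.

b-4

By polynomial division,
  3b**3-24b**2+87b-156 = (-(3/2)b+3/2)(-2b**2+14b-24) + (30b-120)
  -2b**2+14b-24 = (-(1/15)b+1/5)(30b-120) + (0)
Last nonzero remainder: 30b-120. Dividing through by 30 gives the monic gcd b-4.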